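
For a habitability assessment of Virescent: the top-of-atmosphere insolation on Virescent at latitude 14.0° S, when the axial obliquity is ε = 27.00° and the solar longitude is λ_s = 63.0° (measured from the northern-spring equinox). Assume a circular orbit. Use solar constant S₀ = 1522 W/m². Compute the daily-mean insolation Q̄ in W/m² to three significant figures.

Q̄ ≈ 358 W/m²

Solar declination: sin δ = sin ε · sin λ_s = sin 27.00° × sin 63.0° = 0.40451, so δ = +23.860°.
cos H₀ = −tan(-14.0°) tan(+23.860°) = 0.1103, H₀ = 1.4603 rad.
Bracket: H₀ sin φ sin δ + cos φ cos δ sin H₀ = 1.4603×-0.24192×0.40451 + 0.97030×0.91453×0.99390 = -0.142904 + 0.881956 = 0.739052.
Q̄ = (S₀/π) × [bracket] = (1522/π) × 0.739052 = 358.0 W/m².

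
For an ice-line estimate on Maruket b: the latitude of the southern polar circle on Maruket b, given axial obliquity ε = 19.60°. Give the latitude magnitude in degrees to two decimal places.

The polar circle is the lowest latitude that experiences at least one full rotation of continuous darkness at the northern-summer solstice; it lies at |φ| = 90° − ε = 90° − 19.60° = 70.40°.

70.40°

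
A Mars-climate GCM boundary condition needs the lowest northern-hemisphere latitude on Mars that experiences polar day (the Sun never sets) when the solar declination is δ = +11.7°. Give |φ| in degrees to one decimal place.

|φ| = 78.3°

Polar day requires cos H₀ = −tan φ tan δ ≤ −1, i.e. tan φ tan δ ≥ 1.
The boundary is |tan φ| · |tan δ| = 1, so |φ| = 90° − |δ| = 90° − 11.7° = 78.3° in the northern hemisphere.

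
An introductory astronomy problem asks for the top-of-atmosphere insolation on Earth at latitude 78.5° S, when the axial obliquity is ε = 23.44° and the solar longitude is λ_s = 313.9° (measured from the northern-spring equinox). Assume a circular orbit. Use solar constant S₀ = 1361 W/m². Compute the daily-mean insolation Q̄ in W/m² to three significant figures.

Solar declination: sin δ = sin ε · sin λ_s = sin 23.44° × sin 313.9° = -0.28663, so δ = -16.656°.
cos H₀ = −tan(-78.5°) tan(-16.656°) = -1.4705 ≤ −1 ⇒ polar day, H₀ = π.
Bracket: H₀ sin φ sin δ + cos φ cos δ sin H₀ = 3.1416×-0.97992×-0.28663 + 0.19937×0.95804×0.00000 = 0.882395 + 0.000000 = 0.882395.
Q̄ = (S₀/π) × [bracket] = (1361/π) × 0.882395 = 382.3 W/m².

Q̄ ≈ 382 W/m²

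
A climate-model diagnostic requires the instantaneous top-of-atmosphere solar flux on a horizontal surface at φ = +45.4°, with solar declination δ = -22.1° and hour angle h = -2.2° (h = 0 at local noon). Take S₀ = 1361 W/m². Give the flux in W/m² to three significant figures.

520 W/m²

cos θ_z = sin φ sin δ + cos φ cos δ cos h = -0.267881 + 0.650085 = 0.382204.
Flux = S₀ · cos θ_z = 1361 × 0.382204 = 520.2 W/m².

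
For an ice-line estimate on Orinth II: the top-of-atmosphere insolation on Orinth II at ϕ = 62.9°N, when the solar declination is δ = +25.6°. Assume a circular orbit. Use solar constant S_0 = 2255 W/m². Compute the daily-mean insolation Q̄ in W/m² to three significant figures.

Q̄ ≈ 872 W/m²

cos h₀ = −tan(+62.9°) tan(+25.600°) = -0.9363, h₀ = 2.7827 rad.
Bracket: h₀ sin ϕ sin δ + cos ϕ cos δ sin h₀ = 2.7827×0.89021×0.43209 + 0.45554×0.90183×0.35125 = 1.070368 + 0.144300 = 1.214668.
Q̄ = (S_0/π) × [bracket] = (2255/π) × 1.214668 = 871.9 W/m².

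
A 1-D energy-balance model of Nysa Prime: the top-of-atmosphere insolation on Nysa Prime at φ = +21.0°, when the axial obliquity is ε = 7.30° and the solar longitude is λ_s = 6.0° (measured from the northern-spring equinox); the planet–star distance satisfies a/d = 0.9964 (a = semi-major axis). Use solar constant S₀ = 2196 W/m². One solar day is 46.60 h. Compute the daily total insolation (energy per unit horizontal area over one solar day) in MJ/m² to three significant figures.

110 MJ/m²

Solar declination: sin δ = sin ε · sin λ_s = sin 7.30° × sin 6.0° = 0.01328, so δ = +0.761°.
cos H₀ = −tan(+21.0°) tan(+0.761°) = -0.0051, H₀ = 1.5759 rad.
Bracket: H₀ sin φ sin δ + cos φ cos δ sin H₀ = 1.5759×0.35837×0.01328 + 0.93358×0.99991×0.99999 = 0.007500 + 0.933487 = 0.940987.
Inverse-square distance factor (a/d)² = 0.9964² = 0.992813.
Q̄ = (S₀/π) × 0.992813 × [bracket] = (2196/π) × 0.992813 × 0.940987 = 653.03 W/m².
Daily total = Q̄ × 46.60 h × 3600 s/h = 653.03 × 46.60 × 3600 / 10⁶ = 109.6 MJ/m².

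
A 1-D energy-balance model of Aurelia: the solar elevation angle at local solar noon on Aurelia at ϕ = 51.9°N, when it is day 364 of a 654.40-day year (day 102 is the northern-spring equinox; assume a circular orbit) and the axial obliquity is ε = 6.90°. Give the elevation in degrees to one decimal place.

Solar longitude: L_s = 360° × (364 − 102)/654.40 = 144.132°.
sin δ = sin 6.90° × sin 144.132° = 0.07039, so δ = +4.036°.
At local noon the hour angle is zero, so the zenith angle equals |ϕ − δ| = |+51.9° − (+4.036°)| = 47.864°.
Elevation = 90° − 47.864° = 42.1°.

42.1°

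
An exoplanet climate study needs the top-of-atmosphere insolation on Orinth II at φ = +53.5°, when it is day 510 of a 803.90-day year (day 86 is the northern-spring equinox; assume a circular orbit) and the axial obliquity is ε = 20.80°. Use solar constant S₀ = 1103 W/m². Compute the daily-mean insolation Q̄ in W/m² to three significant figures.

Solar longitude: λ_s = 360° × (510 − 86)/803.90 = 189.874°.
sin δ = sin 20.80° × sin 189.874° = -0.06090, so δ = -3.491°.
cos H₀ = −tan(+53.5°) tan(-3.491°) = 0.0825, H₀ = 1.4883 rad.
Bracket: H₀ sin φ sin δ + cos φ cos δ sin H₀ = 1.4883×0.80386×-0.06090 + 0.59482×0.99814×0.99660 = -0.072860 + 0.591695 = 0.518835.
Q̄ = (S₀/π) × [bracket] = (1103/π) × 0.518835 = 182.2 W/m².

Q̄ ≈ 182 W/m²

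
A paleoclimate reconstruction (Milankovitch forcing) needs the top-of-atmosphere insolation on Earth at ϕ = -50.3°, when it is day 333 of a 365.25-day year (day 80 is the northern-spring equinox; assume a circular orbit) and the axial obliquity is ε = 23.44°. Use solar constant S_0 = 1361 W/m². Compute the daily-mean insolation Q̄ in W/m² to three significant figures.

Q̄ ≈ 482 W/m²

Solar longitude: L_s = 360° × (333 − 80)/365.25 = 249.363°.
sin δ = sin 23.44° × sin 249.363° = -0.37226, so δ = -21.855°.
cos h₀ = −tan(-50.3°) tan(-21.855°) = -0.4831, h₀ = 2.0750 rad.
Bracket: h₀ sin ϕ sin δ + cos ϕ cos δ sin h₀ = 2.0750×-0.76940×-0.37226 + 0.63877×0.92813×0.87556 = 0.594315 + 0.519086 = 1.113401.
Q̄ = (S_0/π) × [bracket] = (1361/π) × 1.113401 = 482.3 W/m².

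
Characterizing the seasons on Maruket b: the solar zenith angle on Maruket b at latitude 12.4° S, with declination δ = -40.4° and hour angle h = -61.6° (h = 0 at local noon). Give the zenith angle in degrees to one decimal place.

θ_z = 60.5°

cos θ_z = sin φ sin δ + cos φ cos δ cos h = 0.139174 + 0.353757 = 0.492931.
θ_z = arccos(0.492931) = 60.5°.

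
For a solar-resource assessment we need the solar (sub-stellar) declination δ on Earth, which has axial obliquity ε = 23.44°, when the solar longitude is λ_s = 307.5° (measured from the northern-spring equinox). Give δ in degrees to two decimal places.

sin δ = sin ε · sin λ_s = sin 23.44° × sin 307.5° = -0.315587.
δ = arcsin(-0.315587) = -18.40°.

δ = -18.40°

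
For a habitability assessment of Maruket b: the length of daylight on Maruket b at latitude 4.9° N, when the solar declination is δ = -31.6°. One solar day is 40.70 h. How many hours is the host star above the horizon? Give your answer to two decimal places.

19.67 h

cos H₀ = −tan φ · tan δ = −tan(+4.9°) × tan(-31.600°) = 0.0527, so H₀ = 1.5180 rad = 86.98°.
Daylight = 2H₀/(2π) × 40.70 h = (1.5180/π) × 40.70 = 19.67 h.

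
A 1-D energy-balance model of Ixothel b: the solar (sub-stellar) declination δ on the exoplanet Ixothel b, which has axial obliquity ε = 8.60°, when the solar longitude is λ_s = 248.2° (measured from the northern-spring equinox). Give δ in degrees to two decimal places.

δ = -7.98°

sin δ = sin ε · sin λ_s = sin 8.60° × sin 248.2° = -0.138841.
δ = arcsin(-0.138841) = -7.98°.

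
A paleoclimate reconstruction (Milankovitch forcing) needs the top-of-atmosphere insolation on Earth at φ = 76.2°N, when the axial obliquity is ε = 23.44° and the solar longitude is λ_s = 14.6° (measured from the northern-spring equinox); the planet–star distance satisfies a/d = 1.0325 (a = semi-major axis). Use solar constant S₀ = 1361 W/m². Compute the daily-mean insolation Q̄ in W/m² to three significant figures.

Solar declination: sin δ = sin ε · sin λ_s = sin 23.44° × sin 14.6° = 0.10027, so δ = +5.755°.
cos H₀ = −tan(+76.2°) tan(+5.755°) = -0.4103, H₀ = 1.9936 rad.
Bracket: H₀ sin φ sin δ + cos φ cos δ sin H₀ = 1.9936×0.97113×0.10027 + 0.23853×0.99496×0.91195 = 0.194127 + 0.216431 = 0.410558.
Inverse-square distance factor (a/d)² = 1.0325² = 1.066056.
Q̄ = (S₀/π) × 1.066056 × [bracket] = (1361/π) × 1.066056 × 0.410558 = 189.6 W/m².

Q̄ ≈ 190 W/m²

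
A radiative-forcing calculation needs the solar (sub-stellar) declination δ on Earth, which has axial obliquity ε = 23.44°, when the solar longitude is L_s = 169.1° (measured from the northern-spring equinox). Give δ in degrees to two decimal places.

δ = +4.31°

sin δ = sin ε · sin L_s = sin 23.44° × sin 169.1° = 0.075220.
δ = arcsin(0.075220) = +4.31°.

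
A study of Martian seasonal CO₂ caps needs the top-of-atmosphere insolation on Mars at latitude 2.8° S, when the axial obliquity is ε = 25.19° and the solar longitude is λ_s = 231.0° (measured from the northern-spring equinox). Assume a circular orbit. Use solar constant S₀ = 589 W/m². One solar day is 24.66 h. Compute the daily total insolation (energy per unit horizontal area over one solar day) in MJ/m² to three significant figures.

16.1 MJ/m²

Solar declination: sin δ = sin ε · sin λ_s = sin 25.19° × sin 231.0° = -0.33077, so δ = -19.316°.
cos H₀ = −tan(-2.8°) tan(-19.316°) = -0.0171, H₀ = 1.5879 rad.
Bracket: H₀ sin φ sin δ + cos φ cos δ sin H₀ = 1.5879×-0.04885×-0.33077 + 0.99881×0.94371×0.99985 = 0.025657 + 0.942446 = 0.968103.
Q̄ = (S₀/π) × [bracket] = (589/π) × 0.968103 = 181.50 W/m².
Daily total = Q̄ × 24.66 h × 3600 s/h = 181.50 × 24.66 × 3600 / 10⁶ = 16.11 MJ/m².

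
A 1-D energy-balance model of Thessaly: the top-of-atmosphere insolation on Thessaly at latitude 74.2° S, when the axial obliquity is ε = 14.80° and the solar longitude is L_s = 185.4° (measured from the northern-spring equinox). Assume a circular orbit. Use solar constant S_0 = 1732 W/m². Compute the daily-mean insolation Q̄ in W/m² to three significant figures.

Solar declination: sin δ = sin ε · sin L_s = sin 14.80° × sin 185.4° = -0.02404, so δ = -1.377°.
cos h₀ = −tan(-74.2°) tan(-1.377°) = -0.0850, h₀ = 1.6559 rad.
Bracket: h₀ sin ϕ sin δ + cos ϕ cos δ sin h₀ = 1.6559×-0.96222×-0.02404 + 0.27228×0.99971×0.99638 = 0.038304 + 0.271216 = 0.309520.
Q̄ = (S_0/π) × [bracket] = (1732/π) × 0.309520 = 170.6 W/m².

Q̄ ≈ 171 W/m²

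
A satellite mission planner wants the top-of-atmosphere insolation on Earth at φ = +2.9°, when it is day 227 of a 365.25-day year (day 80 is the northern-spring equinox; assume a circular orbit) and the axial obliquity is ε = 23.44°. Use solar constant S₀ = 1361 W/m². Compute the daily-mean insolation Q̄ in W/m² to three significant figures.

Q̄ ≈ 429 W/m²

Solar longitude: λ_s = 360° × (227 − 80)/365.25 = 144.887°.
sin δ = sin 23.44° × sin 144.887° = 0.22880, so δ = +13.227°.
cos H₀ = −tan(+2.9°) tan(+13.227°) = -0.0119, H₀ = 1.5827 rad.
Bracket: H₀ sin φ sin δ + cos φ cos δ sin H₀ = 1.5827×0.05059×0.22880 + 0.99872×0.97347×0.99993 = 0.018320 + 0.972156 = 0.990476.
Q̄ = (S₀/π) × [bracket] = (1361/π) × 0.990476 = 429.1 W/m².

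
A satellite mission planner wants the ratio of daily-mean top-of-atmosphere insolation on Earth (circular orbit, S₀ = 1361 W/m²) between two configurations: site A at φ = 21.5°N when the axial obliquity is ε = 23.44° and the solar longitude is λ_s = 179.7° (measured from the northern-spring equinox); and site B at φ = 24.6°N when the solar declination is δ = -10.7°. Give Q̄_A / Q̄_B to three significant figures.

Q̄_A / Q̄_B ≈ 1.20

— Configuration A (φ=+21.5°):
Solar declination: sin δ = sin ε · sin λ_s = sin 23.44° × sin 179.7° = 0.00208, so δ = +0.119°.
cos H₀ = −tan(+21.5°) tan(+0.119°) = -0.0008, H₀ = 1.5716 rad.
Bracket: H₀ sin φ sin δ + cos φ cos δ sin H₀ = 1.5716×0.36650×0.00208 + 0.93042×1.00000×1.00000 = 0.001198 + 0.930420 = 0.931618.
Q̄ = (S₀/π) × [bracket] = (1361/π) × 0.931618 = 403.60 W/m².
— Configuration B (φ=+24.6°):
cos H₀ = −tan(+24.6°) tan(-10.700°) = 0.0865, H₀ = 1.4842 rad.
Bracket: H₀ sin φ sin δ + cos φ cos δ sin H₀ = 1.4842×0.41628×-0.18567 + 0.90924×0.98261×0.99625 = -0.114715 + 0.890078 = 0.775363.
Q̄ = (S₀/π) × [bracket] = (1361/π) × 0.775363 = 335.90 W/m².
Ratio Q̄_A / Q̄_B = 403.60 / 335.90 = 1.202.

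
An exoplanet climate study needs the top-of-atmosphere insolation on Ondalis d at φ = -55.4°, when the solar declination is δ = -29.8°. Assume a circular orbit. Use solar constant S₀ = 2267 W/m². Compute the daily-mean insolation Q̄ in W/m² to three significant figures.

Q̄ ≈ 951 W/m²

cos H₀ = −tan(-55.4°) tan(-29.800°) = -0.8302, H₀ = 2.5502 rad.
Bracket: H₀ sin φ sin δ + cos φ cos δ sin H₀ = 2.5502×-0.82314×-0.49697 + 0.56784×0.86777×0.55749 = 1.043225 + 0.274706 = 1.317931.
Q̄ = (S₀/π) × [bracket] = (2267/π) × 1.317931 = 951.0 W/m².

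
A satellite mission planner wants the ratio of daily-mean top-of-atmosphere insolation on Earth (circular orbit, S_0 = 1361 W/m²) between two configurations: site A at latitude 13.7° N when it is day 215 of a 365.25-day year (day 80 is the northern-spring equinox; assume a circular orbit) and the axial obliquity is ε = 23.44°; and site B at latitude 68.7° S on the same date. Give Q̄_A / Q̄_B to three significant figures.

— Configuration A (ϕ=+13.7°):
Solar longitude: L_s = 360° × (215 − 80)/365.25 = 133.060°.
sin δ = sin 23.44° × sin 133.060° = 0.29064, so δ = +16.896°.
cos h₀ = −tan(+13.7°) tan(+16.896°) = -0.0740, h₀ = 1.6449 rad.
Bracket: h₀ sin ϕ sin δ + cos ϕ cos δ sin h₀ = 1.6449×0.23684×0.29064 + 0.97155×0.95683×0.99725 = 0.113227 + 0.927052 = 1.040279.
Q̄ = (S_0/π) × [bracket] = (1361/π) × 1.040279 = 450.67 W/m².
— Configuration B (ϕ=-68.7°):
cos h₀ = −tan(-68.7°) tan(+16.896°) = 0.7791, h₀ = 0.6776 rad.
Bracket: h₀ sin ϕ sin δ + cos ϕ cos δ sin h₀ = 0.6776×-0.93169×0.29064 + 0.36325×0.95683×0.62691 = -0.183485 + 0.217894 = 0.034409.
Q̄ = (S_0/π) × [bracket] = (1361/π) × 0.034409 = 14.907 W/m².
Ratio Q̄_A / Q̄_B = 450.67 / 14.907 = 30.23.

Q̄_A / Q̄_B ≈ 30.2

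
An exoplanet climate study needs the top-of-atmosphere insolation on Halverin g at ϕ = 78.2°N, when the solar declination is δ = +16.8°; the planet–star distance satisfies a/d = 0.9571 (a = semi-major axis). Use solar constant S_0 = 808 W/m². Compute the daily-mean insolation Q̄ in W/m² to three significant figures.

cos h₀ = −tan(+78.2°) tan(+16.800°) = -1.4452 ≤ −1 ⇒ polar day, h₀ = π.
Bracket: h₀ sin ϕ sin δ + cos ϕ cos δ sin h₀ = 3.1416×0.97887×0.28903 + 0.20450×0.95732×0.00000 = 0.888830 + 0.000000 = 0.888830.
Inverse-square distance factor (a/d)² = 0.9571² = 0.916040.
Q̄ = (S_0/π) × 0.916040 × [bracket] = (808/π) × 0.916040 × 0.888830 = 209.4 W/m².

Q̄ ≈ 209 W/m²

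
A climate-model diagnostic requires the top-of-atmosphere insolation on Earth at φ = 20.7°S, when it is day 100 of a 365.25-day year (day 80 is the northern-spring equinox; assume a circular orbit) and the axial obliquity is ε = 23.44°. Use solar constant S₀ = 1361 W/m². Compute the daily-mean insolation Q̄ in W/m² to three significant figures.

Solar longitude: λ_s = 360° × (100 − 80)/365.25 = 19.713°.
sin δ = sin 23.44° × sin 19.713° = 0.13417, so δ = +7.711°.
cos H₀ = −tan(-20.7°) tan(+7.711°) = 0.0512, H₀ = 1.5196 rad.
Bracket: H₀ sin φ sin δ + cos φ cos δ sin H₀ = 1.5196×-0.35347×0.13417 + 0.93544×0.99096×0.99869 = -0.072067 + 0.925769 = 0.853702.
Q̄ = (S₀/π) × [bracket] = (1361/π) × 0.853702 = 369.8 W/m².

Q̄ ≈ 370 W/m²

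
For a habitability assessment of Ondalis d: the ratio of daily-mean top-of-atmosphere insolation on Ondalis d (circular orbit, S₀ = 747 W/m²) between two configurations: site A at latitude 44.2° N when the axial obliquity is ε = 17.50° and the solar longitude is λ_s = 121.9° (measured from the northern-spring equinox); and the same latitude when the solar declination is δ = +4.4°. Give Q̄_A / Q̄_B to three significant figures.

— Configuration A (φ=+44.2°):
Solar declination: sin δ = sin ε · sin λ_s = sin 17.50° × sin 121.9° = 0.25529, so δ = +14.791°.
cos H₀ = −tan(+44.2°) tan(+14.791°) = -0.2568, H₀ = 1.8305 rad.
Bracket: H₀ sin φ sin δ + cos φ cos δ sin H₀ = 1.8305×0.69717×0.25529 + 0.71691×0.96686×0.96647 = 0.325793 + 0.669910 = 0.995703.
Q̄ = (S₀/π) × [bracket] = (747/π) × 0.995703 = 236.76 W/m².
— Configuration B (φ=+44.2°):
cos H₀ = −tan(+44.2°) tan(+4.400°) = -0.0748, H₀ = 1.6457 rad.
Bracket: H₀ sin φ sin δ + cos φ cos δ sin H₀ = 1.6457×0.69717×0.07672 + 0.71691×0.99705×0.99720 = 0.088023 + 0.712794 = 0.800817.
Q̄ = (S₀/π) × [bracket] = (747/π) × 0.800817 = 190.42 W/m².
Ratio Q̄_A / Q̄_B = 236.76 / 190.42 = 1.243.

Q̄_A / Q̄_B ≈ 1.24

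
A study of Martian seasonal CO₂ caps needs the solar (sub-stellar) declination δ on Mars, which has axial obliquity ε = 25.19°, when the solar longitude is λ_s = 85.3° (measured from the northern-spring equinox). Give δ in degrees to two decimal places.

sin δ = sin ε · sin λ_s = sin 25.19° × sin 85.3° = 0.424190.
δ = arcsin(0.424190) = +25.10°.

δ = +25.10°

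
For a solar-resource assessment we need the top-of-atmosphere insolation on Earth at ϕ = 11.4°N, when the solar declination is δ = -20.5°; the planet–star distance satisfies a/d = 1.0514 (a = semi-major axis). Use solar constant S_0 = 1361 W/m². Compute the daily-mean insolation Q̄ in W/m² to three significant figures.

cos h₀ = −tan(+11.4°) tan(-20.500°) = 0.0754, h₀ = 1.4953 rad.
Bracket: h₀ sin ϕ sin δ + cos ϕ cos δ sin h₀ = 1.4953×0.19766×-0.35021 + 0.98027×0.93667×0.99715 = -0.103508 + 0.915573 = 0.812065.
Inverse-square distance factor (a/d)² = 1.0514² = 1.105442.
Q̄ = (S_0/π) × 1.105442 × [bracket] = (1361/π) × 1.105442 × 0.812065 = 388.9 W/m².

Q̄ ≈ 389 W/m²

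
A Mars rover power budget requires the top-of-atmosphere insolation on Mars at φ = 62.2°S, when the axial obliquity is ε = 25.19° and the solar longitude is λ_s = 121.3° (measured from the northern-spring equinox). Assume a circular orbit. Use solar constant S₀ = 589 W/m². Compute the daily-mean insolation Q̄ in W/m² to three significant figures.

Q̄ ≈ 10.3 W/m²

Solar declination: sin δ = sin ε · sin λ_s = sin 25.19° × sin 121.3° = 0.36368, so δ = +21.326°.
cos H₀ = −tan(-62.2°) tan(+21.326°) = 0.7405, H₀ = 0.7370 rad.
Bracket: H₀ sin φ sin δ + cos φ cos δ sin H₀ = 0.7370×-0.88458×0.36368 + 0.46639×0.93153×0.67208 = -0.237096 + 0.291989 = 0.054893.
Q̄ = (S₀/π) × [bracket] = (589/π) × 0.054893 = 10.29 W/m².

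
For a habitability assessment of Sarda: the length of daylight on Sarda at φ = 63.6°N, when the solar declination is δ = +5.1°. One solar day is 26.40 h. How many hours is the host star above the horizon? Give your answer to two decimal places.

14.72 h

cos H₀ = −tan φ · tan δ = −tan(+63.6°) × tan(+5.100°) = -0.1798, so H₀ = 1.7516 rad = 100.36°.
Daylight = 2H₀/(2π) × 26.40 h = (1.7516/π) × 26.40 = 14.72 h.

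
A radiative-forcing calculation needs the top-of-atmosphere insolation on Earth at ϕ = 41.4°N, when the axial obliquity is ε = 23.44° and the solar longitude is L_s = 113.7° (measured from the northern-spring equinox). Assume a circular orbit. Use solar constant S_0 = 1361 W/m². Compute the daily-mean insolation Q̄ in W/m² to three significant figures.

Solar declination: sin δ = sin ε · sin L_s = sin 23.44° × sin 113.7° = 0.36424, so δ = +21.361°.
cos h₀ = −tan(+41.4°) tan(+21.361°) = -0.3448, h₀ = 1.9228 rad.
Bracket: h₀ sin ϕ sin δ + cos ϕ cos δ sin h₀ = 1.9228×0.66131×0.36424 + 0.75011×0.93131×0.93867 = 0.463156 + 0.655741 = 1.118897.
Q̄ = (S_0/π) × [bracket] = (1361/π) × 1.118897 = 484.7 W/m².

Q̄ ≈ 485 W/m²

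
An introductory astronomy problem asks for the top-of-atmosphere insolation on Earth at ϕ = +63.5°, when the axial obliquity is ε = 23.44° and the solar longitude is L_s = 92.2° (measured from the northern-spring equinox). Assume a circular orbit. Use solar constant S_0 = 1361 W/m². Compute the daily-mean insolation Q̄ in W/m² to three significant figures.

Q̄ ≈ 492 W/m²

Solar declination: sin δ = sin ε · sin L_s = sin 23.44° × sin 92.2° = 0.39750, so δ = +23.422°.
cos h₀ = −tan(+63.5°) tan(+23.422°) = -0.8688, h₀ = 2.6237 rad.
Bracket: h₀ sin ϕ sin δ + cos ϕ cos δ sin h₀ = 2.6237×0.89493×0.39750 + 0.44620×0.91760×0.49509 = 0.933341 + 0.202706 = 1.136047.
Q̄ = (S_0/π) × [bracket] = (1361/π) × 1.136047 = 492.2 W/m².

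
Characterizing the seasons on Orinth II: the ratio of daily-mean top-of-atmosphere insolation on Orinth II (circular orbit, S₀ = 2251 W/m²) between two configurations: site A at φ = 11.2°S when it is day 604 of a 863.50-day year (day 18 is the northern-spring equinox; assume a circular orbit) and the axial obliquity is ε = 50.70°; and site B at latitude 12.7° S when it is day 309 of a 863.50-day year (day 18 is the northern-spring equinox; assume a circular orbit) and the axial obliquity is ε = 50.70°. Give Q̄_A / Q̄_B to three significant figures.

— Configuration A (φ=-11.2°):
Solar longitude: λ_s = 360° × (604 − 18)/863.50 = 244.308°.
sin δ = sin 50.70° × sin 244.308° = -0.69734, so δ = -44.214°.
cos H₀ = −tan(-11.2°) tan(-44.214°) = -0.1926, H₀ = 1.7647 rad.
Bracket: H₀ sin φ sin δ + cos φ cos δ sin H₀ = 1.7647×-0.19423×-0.69734 + 0.98096×0.71674×0.98127 = 0.239019 + 0.689924 = 0.928943.
Q̄ = (S₀/π) × [bracket] = (2251/π) × 0.928943 = 665.60 W/m².
— Configuration B (φ=-12.7°):
Solar longitude: λ_s = 360° × (309 − 18)/863.50 = 121.320°.
sin δ = sin 50.70° × sin 121.320° = 0.66107, so δ = +41.382°.
cos H₀ = −tan(-12.7°) tan(+41.382°) = 0.1986, H₀ = 1.3709 rad.
Bracket: H₀ sin φ sin δ + cos φ cos δ sin H₀ = 1.3709×-0.21985×0.66107 + 0.97553×0.75032×0.98009 = -0.199241 + 0.717386 = 0.518145.
Q̄ = (S₀/π) × [bracket] = (2251/π) × 0.518145 = 371.26 W/m².
Ratio Q̄_A / Q̄_B = 665.60 / 371.26 = 1.793.

Q̄_A / Q̄_B ≈ 1.79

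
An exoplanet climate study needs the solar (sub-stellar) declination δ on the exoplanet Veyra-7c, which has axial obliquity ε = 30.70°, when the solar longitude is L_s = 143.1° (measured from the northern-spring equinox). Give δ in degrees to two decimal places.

sin δ = sin ε · sin L_s = sin 30.70° × sin 143.1° = 0.306540.
δ = arcsin(0.306540) = +17.85°.

δ = +17.85°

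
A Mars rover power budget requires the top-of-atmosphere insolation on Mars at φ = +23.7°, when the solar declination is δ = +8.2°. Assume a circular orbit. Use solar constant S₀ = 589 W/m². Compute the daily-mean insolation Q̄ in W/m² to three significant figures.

Q̄ ≈ 187 W/m²

cos H₀ = −tan(+23.7°) tan(+8.200°) = -0.0633, H₀ = 1.6341 rad.
Bracket: H₀ sin φ sin δ + cos φ cos δ sin H₀ = 1.6341×0.40195×0.14263 + 0.91566×0.98978×0.99800 = 0.093683 + 0.904489 = 0.998172.
Q̄ = (S₀/π) × [bracket] = (589/π) × 0.998172 = 187.1 W/m².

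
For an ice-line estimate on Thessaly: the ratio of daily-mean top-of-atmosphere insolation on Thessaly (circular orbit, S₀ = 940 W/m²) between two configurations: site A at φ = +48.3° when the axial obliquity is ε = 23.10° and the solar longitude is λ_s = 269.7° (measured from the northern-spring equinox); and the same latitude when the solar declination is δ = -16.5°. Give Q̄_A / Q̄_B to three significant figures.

Q̄_A / Q̄_B ≈ 0.656

— Configuration A (φ=+48.3°):
Solar declination: sin δ = sin ε · sin λ_s = sin 23.10° × sin 269.7° = -0.39233, so δ = -23.100°.
cos H₀ = −tan(+48.3°) tan(-23.100°) = 0.4787, H₀ = 1.0716 rad.
Bracket: H₀ sin φ sin δ + cos φ cos δ sin H₀ = 1.0716×0.74664×-0.39233 + 0.66523×0.91982×0.87796 = -0.313903 + 0.537217 = 0.223314.
Q̄ = (S₀/π) × [bracket] = (940/π) × 0.223314 = 66.818 W/m².
— Configuration B (φ=+48.3°):
cos H₀ = −tan(+48.3°) tan(-16.500°) = 0.3325, H₀ = 1.2319 rad.
Bracket: H₀ sin φ sin δ + cos φ cos δ sin H₀ = 1.2319×0.74664×-0.28402 + 0.66523×0.95882×0.94312 = -0.261238 + 0.601556 = 0.340318.
Q̄ = (S₀/π) × [bracket] = (940/π) × 0.340318 = 101.83 W/m².
Ratio Q̄_A / Q̄_B = 66.818 / 101.83 = 0.6562.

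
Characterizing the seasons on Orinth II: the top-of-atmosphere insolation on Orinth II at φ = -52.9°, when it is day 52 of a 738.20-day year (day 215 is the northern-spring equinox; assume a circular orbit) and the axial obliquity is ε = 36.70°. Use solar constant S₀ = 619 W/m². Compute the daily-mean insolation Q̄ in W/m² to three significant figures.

Solar longitude: λ_s = 360° × (52 − 215)/738.20 = -79.491°, i.e. -79.491° + 360° = 280.509°.
sin δ = sin 36.70° × sin 280.509° = -0.58760, so δ = -35.987°.
cos H₀ = −tan(-52.9°) tan(-35.987°) = -0.9602, H₀ = 2.8585 rad.
Bracket: H₀ sin φ sin δ + cos φ cos δ sin H₀ = 2.8585×-0.79758×-0.58760 + 0.60321×0.80915×0.27932 = 1.339659 + 0.136333 = 1.475992.
Q̄ = (S₀/π) × [bracket] = (619/π) × 1.475992 = 290.8 W/m².

Q̄ ≈ 291 W/m²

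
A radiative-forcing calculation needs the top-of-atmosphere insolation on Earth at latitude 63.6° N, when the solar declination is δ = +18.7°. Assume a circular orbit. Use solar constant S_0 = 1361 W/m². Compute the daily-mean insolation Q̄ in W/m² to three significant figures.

cos h₀ = −tan(+63.6°) tan(+18.700°) = -0.6819, h₀ = 2.3211 rad.
Bracket: h₀ sin ϕ sin δ + cos ϕ cos δ sin h₀ = 2.3211×0.89571×0.32061 + 0.44464×0.94721×0.73148 = 0.666559 + 0.308076 = 0.974635.
Q̄ = (S_0/π) × [bracket] = (1361/π) × 0.974635 = 422.2 W/m².

Q̄ ≈ 422 W/m²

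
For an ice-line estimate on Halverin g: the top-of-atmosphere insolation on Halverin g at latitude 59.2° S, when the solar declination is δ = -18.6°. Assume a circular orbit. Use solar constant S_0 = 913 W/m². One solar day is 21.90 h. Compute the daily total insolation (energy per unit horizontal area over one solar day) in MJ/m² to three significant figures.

22.8 MJ/m²

cos h₀ = −tan(-59.2°) tan(-18.600°) = -0.5645, h₀ = 2.1707 rad.
Bracket: h₀ sin ϕ sin δ + cos ϕ cos δ sin h₀ = 2.1707×-0.85896×-0.31896 + 0.51204×0.94777×0.82540 = 0.594715 + 0.400563 = 0.995278.
Q̄ = (S_0/π) × [bracket] = (913/π) × 0.995278 = 289.24 W/m².
Daily total = Q̄ × 21.90 h × 3600 s/h = 289.24 × 21.90 × 3600 / 10⁶ = 22.80 MJ/m².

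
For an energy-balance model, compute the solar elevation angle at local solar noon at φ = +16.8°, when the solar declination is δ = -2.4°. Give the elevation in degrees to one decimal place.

70.8°

At local noon the hour angle is zero, so the zenith angle equals |φ − δ| = |+16.8° − (-2.400°)| = 19.200°.
Elevation = 90° − 19.200° = 70.8°.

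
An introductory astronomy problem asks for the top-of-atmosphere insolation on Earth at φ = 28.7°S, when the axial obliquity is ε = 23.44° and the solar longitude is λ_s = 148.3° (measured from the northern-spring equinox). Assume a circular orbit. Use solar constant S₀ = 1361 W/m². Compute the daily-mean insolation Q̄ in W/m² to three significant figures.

Q̄ ≈ 306 W/m²

Solar declination: sin δ = sin ε · sin λ_s = sin 23.44° × sin 148.3° = 0.20903, so δ = +12.065°.
cos H₀ = −tan(-28.7°) tan(+12.065°) = 0.1170, H₀ = 1.4535 rad.
Bracket: H₀ sin φ sin δ + cos φ cos δ sin H₀ = 1.4535×-0.48022×0.20903 + 0.87715×0.97791×0.99313 = -0.145903 + 0.851881 = 0.705978.
Q̄ = (S₀/π) × [bracket] = (1361/π) × 0.705978 = 305.8 W/m².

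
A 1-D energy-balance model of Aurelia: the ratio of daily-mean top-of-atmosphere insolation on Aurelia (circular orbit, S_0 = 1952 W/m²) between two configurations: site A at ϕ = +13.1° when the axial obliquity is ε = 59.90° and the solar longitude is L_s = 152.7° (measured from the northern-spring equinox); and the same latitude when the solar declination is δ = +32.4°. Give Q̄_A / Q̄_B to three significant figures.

Q̄_A / Q̄_B ≈ 1.02

— Configuration A (ϕ=+13.1°):
Solar declination: sin δ = sin ε · sin L_s = sin 59.90° × sin 152.7° = 0.39680, so δ = +23.378°.
cos h₀ = −tan(+13.1°) tan(+23.378°) = -0.1006, h₀ = 1.6716 rad.
Bracket: h₀ sin ϕ sin δ + cos ϕ cos δ sin h₀ = 1.6716×0.22665×0.39680 + 0.97398×0.91790×0.99493 = 0.150335 + 0.889484 = 1.039819.
Q̄ = (S_0/π) × [bracket] = (1952/π) × 1.039819 = 646.08 W/m².
— Configuration B (ϕ=+13.1°):
cos h₀ = −tan(+13.1°) tan(+32.400°) = -0.1477, h₀ = 1.7190 rad.
Bracket: h₀ sin ϕ sin δ + cos ϕ cos δ sin h₀ = 1.7190×0.22665×0.53583 + 0.97398×0.84433×0.98904 = 0.208765 + 0.813347 = 1.022112.
Q̄ = (S_0/π) × [bracket] = (1952/π) × 1.022112 = 635.08 W/m².
Ratio Q̄_A / Q̄_B = 646.08 / 635.08 = 1.017.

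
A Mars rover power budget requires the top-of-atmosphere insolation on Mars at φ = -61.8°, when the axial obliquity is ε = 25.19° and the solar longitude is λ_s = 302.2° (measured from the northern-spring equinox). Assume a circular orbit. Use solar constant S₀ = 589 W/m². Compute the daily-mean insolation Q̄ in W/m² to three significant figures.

Solar declination: sin δ = sin ε · sin λ_s = sin 25.19° × sin 302.2° = -0.36016, so δ = -21.110°.
cos H₀ = −tan(-61.8°) tan(-21.110°) = -0.7200, H₀ = 2.3746 rad.
Bracket: H₀ sin φ sin δ + cos φ cos δ sin H₀ = 2.3746×-0.88130×-0.36016 + 0.47255×0.93289×0.69396 = 0.753719 + 0.305923 = 1.059642.
Q̄ = (S₀/π) × [bracket] = (589/π) × 1.059642 = 198.7 W/m².

Q̄ ≈ 199 W/m²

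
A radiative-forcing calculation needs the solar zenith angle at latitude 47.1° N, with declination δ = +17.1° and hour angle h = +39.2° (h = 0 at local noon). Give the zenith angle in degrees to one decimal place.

cos θ_z = sin ϕ sin δ + cos ϕ cos δ cos h = 0.215397 + 0.504201 = 0.719598.
θ_z = arccos(0.719598) = 44.0°.

θ_z = 44.0°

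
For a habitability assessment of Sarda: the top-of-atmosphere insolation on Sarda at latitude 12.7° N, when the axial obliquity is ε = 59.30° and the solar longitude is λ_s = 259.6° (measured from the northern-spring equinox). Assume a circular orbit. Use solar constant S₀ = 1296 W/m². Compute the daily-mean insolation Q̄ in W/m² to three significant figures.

Solar declination: sin δ = sin ε · sin λ_s = sin 59.30° × sin 259.6° = -0.84573, so δ = -57.750°.
cos H₀ = −tan(+12.7°) tan(-57.750°) = 0.3572, H₀ = 1.2056 rad.
Bracket: H₀ sin φ sin δ + cos φ cos δ sin H₀ = 1.2056×0.21985×-0.84573 + 0.97553×0.53362×0.93404 = -0.224162 + 0.486226 = 0.262064.
Q̄ = (S₀/π) × [bracket] = (1296/π) × 0.262064 = 108.1 W/m².

Q̄ ≈ 108 W/m²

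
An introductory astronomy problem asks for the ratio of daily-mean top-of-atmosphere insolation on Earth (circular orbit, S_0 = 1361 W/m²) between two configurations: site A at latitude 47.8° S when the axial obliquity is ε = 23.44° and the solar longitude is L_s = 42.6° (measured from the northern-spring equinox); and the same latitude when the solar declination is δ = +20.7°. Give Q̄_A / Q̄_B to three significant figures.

Q̄_A / Q̄_B ≈ 1.34

— Configuration A (ϕ=-47.8°):
Solar declination: sin δ = sin ε · sin L_s = sin 23.44° × sin 42.6° = 0.26925, so δ = +15.620°.
cos h₀ = −tan(-47.8°) tan(+15.620°) = 0.3083, h₀ = 1.2574 rad.
Bracket: h₀ sin ϕ sin δ + cos ϕ cos δ sin h₀ = 1.2574×-0.74080×0.26925 + 0.67172×0.96307×0.95128 = -0.250802 + 0.615396 = 0.364594.
Q̄ = (S_0/π) × [bracket] = (1361/π) × 0.364594 = 157.95 W/m².
— Configuration B (ϕ=-47.8°):
cos h₀ = −tan(-47.8°) tan(+20.700°) = 0.4167, h₀ = 1.1410 rad.
Bracket: h₀ sin ϕ sin δ + cos ϕ cos δ sin h₀ = 1.1410×-0.74080×0.35347 + 0.67172×0.93544×0.90903 = -0.298772 + 0.571192 = 0.272420.
Q̄ = (S_0/π) × [bracket] = (1361/π) × 0.272420 = 118.02 W/m².
Ratio Q̄_A / Q̄_B = 157.95 / 118.02 = 1.338.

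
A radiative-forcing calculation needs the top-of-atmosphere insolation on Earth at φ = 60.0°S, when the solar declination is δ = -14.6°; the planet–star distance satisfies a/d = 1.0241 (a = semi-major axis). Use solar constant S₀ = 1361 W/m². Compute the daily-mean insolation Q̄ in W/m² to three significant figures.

cos H₀ = −tan(-60.0°) tan(-14.600°) = -0.4512, H₀ = 2.0389 rad.
Bracket: H₀ sin φ sin δ + cos φ cos δ sin H₀ = 2.0389×-0.86603×-0.25207 + 0.50000×0.96771×0.89244 = 0.445092 + 0.431812 = 0.876904.
Inverse-square distance factor (a/d)² = 1.0241² = 1.048781.
Q̄ = (S₀/π) × 1.048781 × [bracket] = (1361/π) × 1.048781 × 0.876904 = 398.4 W/m².

Q̄ ≈ 398 W/m²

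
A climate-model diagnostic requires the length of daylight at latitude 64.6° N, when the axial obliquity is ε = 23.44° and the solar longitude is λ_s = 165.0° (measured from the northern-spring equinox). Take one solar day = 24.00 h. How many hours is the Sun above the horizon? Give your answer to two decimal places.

13.68 h

Solar declination: sin δ = sin ε · sin λ_s = sin 23.44° × sin 165.0° = 0.10296, so δ = +5.909°.
cos H₀ = −tan φ · tan δ = −tan(+64.6°) × tan(+5.909°) = -0.2180, so H₀ = 1.7905 rad = 102.59°.
Daylight = 2H₀/(2π) × 24.00 h = (1.7905/π) × 24.00 = 13.68 h.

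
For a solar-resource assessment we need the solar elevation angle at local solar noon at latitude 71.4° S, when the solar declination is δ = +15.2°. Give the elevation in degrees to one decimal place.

At local noon the hour angle is zero, so the zenith angle equals |φ − δ| = |-71.4° − (+15.200°)| = 86.600°.
Elevation = 90° − 86.600° = 3.4°.

3.4°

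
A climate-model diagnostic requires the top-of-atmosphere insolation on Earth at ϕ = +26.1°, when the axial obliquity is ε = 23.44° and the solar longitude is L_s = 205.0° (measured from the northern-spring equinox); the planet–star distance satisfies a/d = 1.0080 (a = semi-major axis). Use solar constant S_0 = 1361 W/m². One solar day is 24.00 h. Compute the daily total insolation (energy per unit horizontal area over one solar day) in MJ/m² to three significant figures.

Solar declination: sin δ = sin ε · sin L_s = sin 23.44° × sin 205.0° = -0.16811, so δ = -9.678°.
cos h₀ = −tan(+26.1°) tan(-9.678°) = 0.0835, h₀ = 1.4872 rad.
Bracket: h₀ sin ϕ sin δ + cos ϕ cos δ sin h₀ = 1.4872×0.43994×-0.16811 + 0.89803×0.98577×0.99650 = -0.109991 + 0.882153 = 0.772162.
Inverse-square distance factor (a/d)² = 1.0080² = 1.016064.
Q̄ = (S_0/π) × 1.016064 × [bracket] = (1361/π) × 1.016064 × 0.772162 = 339.89 W/m².
Daily total = Q̄ × 24.00 h × 3600 s/h = 339.89 × 24.00 × 3600 / 10⁶ = 29.37 MJ/m².

29.4 MJ/m²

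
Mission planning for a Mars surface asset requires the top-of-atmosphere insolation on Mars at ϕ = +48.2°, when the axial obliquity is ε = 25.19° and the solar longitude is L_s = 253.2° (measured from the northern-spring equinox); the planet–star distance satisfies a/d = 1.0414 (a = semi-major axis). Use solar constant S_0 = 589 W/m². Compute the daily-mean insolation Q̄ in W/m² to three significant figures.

Q̄ ≈ 42.5 W/m²

Solar declination: sin δ = sin ε · sin L_s = sin 25.19° × sin 253.2° = -0.40746, so δ = -24.045°.
cos h₀ = −tan(+48.2°) tan(-24.045°) = 0.4990, h₀ = 1.0483 rad.
Bracket: h₀ sin ϕ sin δ + cos ϕ cos δ sin h₀ = 1.0483×0.74548×-0.40746 + 0.66653×0.91323×0.86659 = -0.318425 + 0.527489 = 0.209064.
Inverse-square distance factor (a/d)² = 1.0414² = 1.084514.
Q̄ = (S_0/π) × 1.084514 × [bracket] = (589/π) × 1.084514 × 0.209064 = 42.51 W/m².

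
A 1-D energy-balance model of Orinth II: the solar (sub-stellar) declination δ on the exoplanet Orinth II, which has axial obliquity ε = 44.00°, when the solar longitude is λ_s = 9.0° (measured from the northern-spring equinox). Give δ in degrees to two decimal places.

sin δ = sin ε · sin λ_s = sin 44.00° × sin 9.0° = 0.108669.
δ = arcsin(0.108669) = +6.24°.

δ = +6.24°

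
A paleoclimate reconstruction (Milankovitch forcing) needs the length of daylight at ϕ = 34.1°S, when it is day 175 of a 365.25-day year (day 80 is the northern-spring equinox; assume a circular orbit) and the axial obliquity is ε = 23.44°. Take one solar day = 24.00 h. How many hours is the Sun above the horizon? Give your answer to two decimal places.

Solar longitude: L_s = 360° × (175 − 80)/365.25 = 93.634°.
sin δ = sin 23.44° × sin 93.634° = 0.39699, so δ = +23.390°.
cos h₀ = −tan ϕ · tan δ = −tan(-34.1°) × tan(+23.390°) = 0.2928, so h₀ = 1.2736 rad = 72.97°.
Daylight = 2h₀/(2π) × 24.00 h = (1.2736/π) × 24.00 = 9.73 h.

9.73 h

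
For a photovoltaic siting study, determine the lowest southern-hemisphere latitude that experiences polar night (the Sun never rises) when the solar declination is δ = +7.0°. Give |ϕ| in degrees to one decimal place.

Polar night requires cos h₀ = −tan ϕ tan δ ≥ 1, i.e. tan ϕ tan δ ≤ −1.
The boundary is |tan ϕ| · |tan δ| = 1, so |ϕ| = 90° − |δ| = 90° − 7.0° = 83.0° in the southern hemisphere.

|ϕ| = 83.0°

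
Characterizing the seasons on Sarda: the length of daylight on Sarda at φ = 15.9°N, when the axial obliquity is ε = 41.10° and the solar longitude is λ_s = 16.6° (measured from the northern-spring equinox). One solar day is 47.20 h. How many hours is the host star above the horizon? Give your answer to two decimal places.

24.42 h

Solar declination: sin δ = sin ε · sin λ_s = sin 41.10° × sin 16.6° = 0.18780, so δ = +10.825°.
cos H₀ = −tan φ · tan δ = −tan(+15.9°) × tan(+10.825°) = -0.0545, so H₀ = 1.6253 rad = 93.12°.
Daylight = 2H₀/(2π) × 47.20 h = (1.6253/π) × 47.20 = 24.42 h.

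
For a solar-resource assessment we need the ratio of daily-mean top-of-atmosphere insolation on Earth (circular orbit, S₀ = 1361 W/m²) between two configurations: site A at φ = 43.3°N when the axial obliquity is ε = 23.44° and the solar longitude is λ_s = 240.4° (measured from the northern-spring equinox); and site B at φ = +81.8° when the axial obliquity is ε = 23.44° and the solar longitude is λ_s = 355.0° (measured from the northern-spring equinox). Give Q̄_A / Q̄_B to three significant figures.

— Configuration A (φ=+43.3°):
Solar declination: sin δ = sin ε · sin λ_s = sin 23.44° × sin 240.4° = -0.34588, so δ = -20.235°.
cos H₀ = −tan(+43.3°) tan(-20.235°) = 0.3474, H₀ = 1.2160 rad.
Bracket: H₀ sin φ sin δ + cos φ cos δ sin H₀ = 1.2160×0.68582×-0.34588 + 0.72777×0.93828×0.93773 = -0.288449 + 0.640331 = 0.351882.
Q̄ = (S₀/π) × [bracket] = (1361/π) × 0.351882 = 152.44 W/m².
— Configuration B (φ=+81.8°):
Solar declination: sin δ = sin ε · sin λ_s = sin 23.44° × sin 355.0° = -0.03467, so δ = -1.987°.
cos H₀ = −tan(+81.8°) tan(-1.987°) = 0.2407, H₀ = 1.3277 rad.
Bracket: H₀ sin φ sin δ + cos φ cos δ sin H₀ = 1.3277×0.98978×-0.03467 + 0.14263×0.99940×0.97059 = -0.045561 + 0.138352 = 0.092791.
Q̄ = (S₀/π) × [bracket] = (1361/π) × 0.092791 = 40.199 W/m².
Ratio Q̄_A / Q̄_B = 152.44 / 40.199 = 3.792.

Q̄_A / Q̄_B ≈ 3.79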